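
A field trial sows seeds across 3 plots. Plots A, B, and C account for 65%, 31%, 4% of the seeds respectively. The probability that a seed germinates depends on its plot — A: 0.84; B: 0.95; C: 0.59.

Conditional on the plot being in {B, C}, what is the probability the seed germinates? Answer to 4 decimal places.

0.9089

Let S = {B, C}.
P(S) = 0.31 + 0.04 = 0.35.
P(G ∩ S) = 0.95·0.31 + 0.59·0.04 = 0.2945 + 0.0236 = 0.3181.
P(G | S) = 0.3181 / 0.35 = 0.908857…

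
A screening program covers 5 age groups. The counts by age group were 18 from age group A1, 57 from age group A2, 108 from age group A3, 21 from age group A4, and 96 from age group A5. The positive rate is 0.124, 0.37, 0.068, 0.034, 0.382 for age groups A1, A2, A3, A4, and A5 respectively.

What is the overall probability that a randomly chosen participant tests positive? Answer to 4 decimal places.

0.2268

Total: 18 + 57 + 108 + 21 + 96 = 300.
P(A1) = 18/300 = 0.06. P(A2) = 57/300 = 0.19. P(A3) = 108/300 = 0.36. P(A4) = 21/300 = 0.07. P(A5) = 96/300 = 0.32.
Using total probability over the partition,
P(T) = P(T|A1)·P(A1) + P(T|A2)·P(A2) + P(T|A3)·P(A3) + P(T|A4)·P(A4) + P(T|A5)·P(A5)
      = 0.124·0.06 + 0.37·0.19 + 0.068·0.36 + 0.034·0.07 + 0.382·0.32
      = 0.00744 + 0.0703 + 0.02448 + 0.00238 + 0.12224 = 0.22684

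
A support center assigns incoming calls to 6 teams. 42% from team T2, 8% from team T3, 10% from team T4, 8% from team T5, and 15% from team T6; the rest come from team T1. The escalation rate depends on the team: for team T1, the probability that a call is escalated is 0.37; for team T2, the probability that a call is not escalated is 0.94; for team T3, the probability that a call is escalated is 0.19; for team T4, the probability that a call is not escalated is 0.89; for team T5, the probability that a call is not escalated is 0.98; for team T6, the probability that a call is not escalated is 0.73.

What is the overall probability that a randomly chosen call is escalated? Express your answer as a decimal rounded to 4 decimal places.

P(T1) = 1 − (0.42 + 0.08 + 0.1 + 0.08 + 0.15) = 0.17.
P(E|T2) = 1 − 0.94 = 0.06.
P(E|T4) = 1 − 0.89 = 0.11.
P(E|T5) = 1 − 0.98 = 0.02.
P(E|T6) = 1 − 0.73 = 0.27.
By the law of total probability,
P(E) = P(E|T1)·P(T1) + P(E|T2)·P(T2) + P(E|T3)·P(T3) + P(E|T4)·P(T4) + P(E|T5)·P(T5) + P(E|T6)·P(T6)
      = 0.37·0.17 + 0.06·0.42 + 0.19·0.08 + 0.11·0.1 + 0.02·0.08 + 0.27·0.15
      = 0.0629 + 0.0252 + 0.0152 + 0.011 + 0.0016 + 0.0405 = 0.1564

P(E) ≈ 0.1564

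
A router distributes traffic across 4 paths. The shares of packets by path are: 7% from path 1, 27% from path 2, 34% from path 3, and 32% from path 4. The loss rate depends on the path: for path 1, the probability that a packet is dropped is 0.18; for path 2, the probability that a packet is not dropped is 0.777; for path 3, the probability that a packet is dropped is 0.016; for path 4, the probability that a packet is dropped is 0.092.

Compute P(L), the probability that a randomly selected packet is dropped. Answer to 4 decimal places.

P(L) ≈ 0.1077

P(L|2) = 1 − 0.777 = 0.223.
Using total probability over the partition,
P(L) = P(L|1)·P(1) + P(L|2)·P(2) + P(L|3)·P(3) + P(L|4)·P(4)
      = 0.18·0.07 + 0.223·0.27 + 0.016·0.34 + 0.092·0.32
      = 0.0126 + 0.06021 + 0.00544 + 0.02944 = 0.10769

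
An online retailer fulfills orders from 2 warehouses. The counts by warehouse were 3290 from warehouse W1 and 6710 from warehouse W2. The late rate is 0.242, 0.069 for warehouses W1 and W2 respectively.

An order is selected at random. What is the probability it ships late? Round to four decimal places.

0.1259

Total: 3290 + 6710 = 10000.
P(W1) = 3290/10000 = 0.329. P(W2) = 6710/10000 = 0.671.
P(L) = P(L|W1)·P(W1) + P(L|W2)·P(W2)
      = 0.242·0.329 + 0.069·0.671
      = 0.079618 + 0.046299 = 0.125917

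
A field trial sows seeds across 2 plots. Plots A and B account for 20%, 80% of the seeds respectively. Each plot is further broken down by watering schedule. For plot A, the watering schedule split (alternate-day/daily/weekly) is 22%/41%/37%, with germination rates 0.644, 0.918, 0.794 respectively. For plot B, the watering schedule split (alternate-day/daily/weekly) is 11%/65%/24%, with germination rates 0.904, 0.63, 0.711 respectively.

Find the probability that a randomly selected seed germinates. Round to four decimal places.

P(G|A) = 0.22·0.644 + 0.41·0.918 + 0.37·0.794 = 0.14168 + 0.37638 + 0.29378 = 0.81184
P(G|B) = 0.11·0.904 + 0.65·0.63 + 0.24·0.711 = 0.09944 + 0.4095 + 0.17064 = 0.67958
By total probability over the outer partition,
P(G) = 0.2·0.81184 + 0.8·0.67958
      = 0.162368 + 0.543664 = 0.706032

P(G) ≈ 0.7060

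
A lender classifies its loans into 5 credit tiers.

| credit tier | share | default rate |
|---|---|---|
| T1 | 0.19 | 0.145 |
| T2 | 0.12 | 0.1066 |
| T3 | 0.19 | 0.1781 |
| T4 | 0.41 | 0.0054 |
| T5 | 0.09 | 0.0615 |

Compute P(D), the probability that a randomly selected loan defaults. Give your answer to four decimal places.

P(D) ≈ 0.0819

P(D) = P(D|T1)·P(T1) + P(D|T2)·P(T2) + P(D|T3)·P(T3) + P(D|T4)·P(T4) + P(D|T5)·P(T5)
      = 0.145·0.19 + 0.1066·0.12 + 0.1781·0.19 + 0.0054·0.41 + 0.0615·0.09
      = 0.02755 + 0.012792 + 0.033839 + 0.002214 + 0.005535 = 0.08193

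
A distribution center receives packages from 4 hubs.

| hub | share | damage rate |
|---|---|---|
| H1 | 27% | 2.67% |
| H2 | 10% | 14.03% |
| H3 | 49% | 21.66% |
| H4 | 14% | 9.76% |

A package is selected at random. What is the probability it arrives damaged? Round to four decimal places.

0.1410

By the law of total probability,
P(D) = P(D|H1)·P(H1) + P(D|H2)·P(H2) + P(D|H3)·P(H3) + P(D|H4)·P(H4)
      = 0.0267·0.27 + 0.1403·0.1 + 0.2166·0.49 + 0.0976·0.14
      = 0.007209 + 0.01403 + 0.106134 + 0.013664 = 0.141037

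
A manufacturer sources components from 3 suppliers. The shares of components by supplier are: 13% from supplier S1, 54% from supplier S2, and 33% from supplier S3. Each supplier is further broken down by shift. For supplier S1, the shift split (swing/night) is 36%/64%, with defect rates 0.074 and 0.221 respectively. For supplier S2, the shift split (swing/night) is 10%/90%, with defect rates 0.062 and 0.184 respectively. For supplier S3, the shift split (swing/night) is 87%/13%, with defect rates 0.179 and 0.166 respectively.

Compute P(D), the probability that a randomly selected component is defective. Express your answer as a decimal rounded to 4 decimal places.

0.1731

P(D|S1) = 0.36·0.074 + 0.64·0.221 = 0.02664 + 0.14144 = 0.16808
P(D|S2) = 0.1·0.062 + 0.9·0.184 = 0.0062 + 0.1656 = 0.1718
P(D|S3) = 0.87·0.179 + 0.13·0.166 = 0.15573 + 0.02158 = 0.17731
By total probability over the outer partition,
P(D) = 0.13·0.16808 + 0.54·0.1718 + 0.33·0.17731
      = 0.0218504 + 0.092772 + 0.0585123 = 0.1731347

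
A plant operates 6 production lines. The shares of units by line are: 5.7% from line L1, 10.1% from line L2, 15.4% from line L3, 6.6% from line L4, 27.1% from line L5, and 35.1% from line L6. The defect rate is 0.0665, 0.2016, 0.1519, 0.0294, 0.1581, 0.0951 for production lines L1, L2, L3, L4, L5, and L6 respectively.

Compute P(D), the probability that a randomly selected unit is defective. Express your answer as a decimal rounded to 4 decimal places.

0.1257

By the law of total probability,
P(D) = P(D|L1)·P(L1) + P(D|L2)·P(L2) + P(D|L3)·P(L3) + P(D|L4)·P(L4) + P(D|L5)·P(L5) + P(D|L6)·P(L6)
      = 0.0665·0.057 + 0.2016·0.101 + 0.1519·0.154 + 0.0294·0.066 + 0.1581·0.271 + 0.0951·0.351
      = 0.0037905 + 0.0203616 + 0.0233926 + 0.0019404 + 0.0428451 + 0.0333801 = 0.1257103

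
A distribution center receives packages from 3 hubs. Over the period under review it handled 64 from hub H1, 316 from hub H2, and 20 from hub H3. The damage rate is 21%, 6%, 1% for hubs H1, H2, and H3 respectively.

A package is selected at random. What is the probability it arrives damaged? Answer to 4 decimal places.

Total: 64 + 316 + 20 = 400.
P(H1) = 64/400 = 0.16. P(H2) = 316/400 = 0.79. P(H3) = 20/400 = 0.05.
By the law of total probability,
P(D) = P(D|H1)·P(H1) + P(D|H2)·P(H2) + P(D|H3)·P(H3)
      = 0.21·0.16 + 0.06·0.79 + 0.01·0.05
      = 0.0336 + 0.0474 + 0.0005 = 0.0815

0.0815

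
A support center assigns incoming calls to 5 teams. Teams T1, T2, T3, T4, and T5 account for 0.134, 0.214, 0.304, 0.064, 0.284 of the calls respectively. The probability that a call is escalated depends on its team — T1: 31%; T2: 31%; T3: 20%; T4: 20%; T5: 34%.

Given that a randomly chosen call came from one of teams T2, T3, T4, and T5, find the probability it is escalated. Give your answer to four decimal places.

P(E|S) ≈ 0.2731

Let S = {T2, T3, T4, T5}.
P(S) = 0.214 + 0.304 + 0.064 + 0.284 = 0.866.
P(E ∩ S) = 0.31·0.214 + 0.2·0.304 + 0.2·0.064 + 0.34·0.284 = 0.06634 + 0.0608 + 0.0128 + 0.09656 = 0.2365.
P(E | S) = 0.2365 / 0.866 = 0.273095…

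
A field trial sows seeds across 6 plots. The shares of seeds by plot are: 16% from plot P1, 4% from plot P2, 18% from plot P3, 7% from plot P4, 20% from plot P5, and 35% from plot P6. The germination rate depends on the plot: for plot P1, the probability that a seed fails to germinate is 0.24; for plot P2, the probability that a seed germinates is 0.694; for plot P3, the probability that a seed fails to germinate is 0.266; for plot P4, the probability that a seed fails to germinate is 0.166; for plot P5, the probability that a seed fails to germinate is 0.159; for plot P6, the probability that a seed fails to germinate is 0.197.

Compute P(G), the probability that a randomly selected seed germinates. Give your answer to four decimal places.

P(G|P1) = 1 − 0.24 = 0.76.
P(G|P3) = 1 − 0.266 = 0.734.
P(G|P4) = 1 − 0.166 = 0.834.
P(G|P5) = 1 − 0.159 = 0.841.
P(G|P6) = 1 − 0.197 = 0.803.
P(G) = P(G|P1)·P(P1) + P(G|P2)·P(P2) + P(G|P3)·P(P3) + P(G|P4)·P(P4) + P(G|P5)·P(P5) + P(G|P6)·P(P6)
      = 0.76·0.16 + 0.694·0.04 + 0.734·0.18 + 0.834·0.07 + 0.841·0.2 + 0.803·0.35
      = 0.1216 + 0.02776 + 0.13212 + 0.05838 + 0.1682 + 0.28105 = 0.78911

0.7891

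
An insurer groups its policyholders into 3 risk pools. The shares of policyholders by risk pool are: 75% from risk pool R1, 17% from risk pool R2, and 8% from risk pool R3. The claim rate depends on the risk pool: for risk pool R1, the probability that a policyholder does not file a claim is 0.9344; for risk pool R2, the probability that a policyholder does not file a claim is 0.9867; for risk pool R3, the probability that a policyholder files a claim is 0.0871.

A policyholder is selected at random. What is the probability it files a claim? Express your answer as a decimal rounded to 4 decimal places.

P(C|R1) = 1 − 0.9344 = 0.0656.
P(C|R2) = 1 − 0.9867 = 0.0133.
Using total probability over the partition,
P(C) = P(C|R1)·P(R1) + P(C|R2)·P(R2) + P(C|R3)·P(R3)
      = 0.0656·0.75 + 0.0133·0.17 + 0.0871·0.08
      = 0.0492 + 0.002261 + 0.006968 = 0.058429

0.0584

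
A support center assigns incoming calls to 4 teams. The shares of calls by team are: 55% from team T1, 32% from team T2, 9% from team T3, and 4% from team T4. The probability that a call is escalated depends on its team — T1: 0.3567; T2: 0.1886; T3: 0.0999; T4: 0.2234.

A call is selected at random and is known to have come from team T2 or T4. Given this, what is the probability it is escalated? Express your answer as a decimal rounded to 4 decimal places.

P(E|S) ≈ 0.1925

Let S = {T2, T4}.
P(S) = 0.32 + 0.04 = 0.36.
P(E ∩ S) = 0.1886·0.32 + 0.2234·0.04 = 0.060352 + 0.008936 = 0.069288.
P(E | S) = 0.069288 / 0.36 = 0.192467…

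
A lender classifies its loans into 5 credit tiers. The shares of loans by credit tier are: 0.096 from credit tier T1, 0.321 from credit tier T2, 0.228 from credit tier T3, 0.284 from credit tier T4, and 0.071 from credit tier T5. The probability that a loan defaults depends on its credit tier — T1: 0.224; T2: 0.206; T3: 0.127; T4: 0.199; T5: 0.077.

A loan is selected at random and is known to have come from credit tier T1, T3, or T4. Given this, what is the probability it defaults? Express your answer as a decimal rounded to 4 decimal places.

0.1759

Let S = {T1, T3, T4}.
P(S) = 0.096 + 0.228 + 0.284 = 0.608.
P(D ∩ S) = 0.224·0.096 + 0.127·0.228 + 0.199·0.284 = 0.021504 + 0.028956 + 0.056516 = 0.106976.
P(D | S) = 0.106976 / 0.608 = 0.175947…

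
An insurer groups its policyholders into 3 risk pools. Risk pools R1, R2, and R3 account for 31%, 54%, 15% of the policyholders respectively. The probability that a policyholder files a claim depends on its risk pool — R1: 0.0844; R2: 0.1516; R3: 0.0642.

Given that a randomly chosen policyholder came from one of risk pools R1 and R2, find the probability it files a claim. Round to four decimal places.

Let S = {R1, R2}.
P(S) = 0.31 + 0.54 = 0.85.
P(C ∩ S) = 0.0844·0.31 + 0.1516·0.54 = 0.026164 + 0.081864 = 0.108028.
P(C | S) = 0.108028 / 0.85 = 0.127092…

P(C|S) ≈ 0.1271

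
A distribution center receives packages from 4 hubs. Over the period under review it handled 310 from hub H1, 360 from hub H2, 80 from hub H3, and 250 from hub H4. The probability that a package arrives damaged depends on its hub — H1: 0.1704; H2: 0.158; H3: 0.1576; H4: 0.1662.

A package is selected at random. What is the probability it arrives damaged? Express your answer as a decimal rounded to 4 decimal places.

P(D) ≈ 0.1639

Total: 310 + 360 + 80 + 250 = 1000.
P(H1) = 310/1000 = 0.31. P(H2) = 360/1000 = 0.36. P(H3) = 80/1000 = 0.08. P(H4) = 250/1000 = 0.25.
P(D) = P(D|H1)·P(H1) + P(D|H2)·P(H2) + P(D|H3)·P(H3) + P(D|H4)·P(H4)
      = 0.1704·0.31 + 0.158·0.36 + 0.1576·0.08 + 0.1662·0.25
      = 0.052824 + 0.05688 + 0.012608 + 0.04155 = 0.163862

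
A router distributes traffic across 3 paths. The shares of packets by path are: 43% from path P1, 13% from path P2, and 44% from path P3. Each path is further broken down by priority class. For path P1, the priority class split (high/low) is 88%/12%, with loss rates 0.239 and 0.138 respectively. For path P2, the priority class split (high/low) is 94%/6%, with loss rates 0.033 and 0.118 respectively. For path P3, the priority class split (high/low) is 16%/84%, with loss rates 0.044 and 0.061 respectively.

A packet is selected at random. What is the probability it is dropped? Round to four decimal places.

P(L|P1) = 0.88·0.239 + 0.12·0.138 = 0.21032 + 0.01656 = 0.22688
P(L|P2) = 0.94·0.033 + 0.06·0.118 = 0.03102 + 0.00708 = 0.0381
P(L|P3) = 0.16·0.044 + 0.84·0.061 = 0.00704 + 0.05124 = 0.05828
Then overall,
P(L) = 0.43·0.22688 + 0.13·0.0381 + 0.44·0.05828
      = 0.0975584 + 0.004953 + 0.0256432 = 0.1281546

P(L) ≈ 0.1282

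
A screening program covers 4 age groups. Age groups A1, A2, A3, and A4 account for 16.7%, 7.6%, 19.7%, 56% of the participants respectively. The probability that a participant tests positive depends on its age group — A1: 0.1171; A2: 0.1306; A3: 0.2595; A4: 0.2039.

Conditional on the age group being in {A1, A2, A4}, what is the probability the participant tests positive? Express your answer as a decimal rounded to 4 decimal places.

Let S = {A1, A2, A4}.
P(S) = 0.167 + 0.076 + 0.56 = 0.803.
P(T ∩ S) = 0.1171·0.167 + 0.1306·0.076 + 0.2039·0.56 = 0.0195557 + 0.0099256 + 0.114184 = 0.1436653.
P(T | S) = 0.1436653 / 0.803 = 0.178911…

0.1789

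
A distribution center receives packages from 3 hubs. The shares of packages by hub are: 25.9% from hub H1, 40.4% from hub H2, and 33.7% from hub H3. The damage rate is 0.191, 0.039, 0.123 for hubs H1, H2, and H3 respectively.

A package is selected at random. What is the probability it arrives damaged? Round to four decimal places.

P(D) ≈ 0.1067

By the law of total probability,
P(D) = P(D|H1)·P(H1) + P(D|H2)·P(H2) + P(D|H3)·P(H3)
      = 0.191·0.259 + 0.039·0.404 + 0.123·0.337
      = 0.049469 + 0.015756 + 0.041451 = 0.106676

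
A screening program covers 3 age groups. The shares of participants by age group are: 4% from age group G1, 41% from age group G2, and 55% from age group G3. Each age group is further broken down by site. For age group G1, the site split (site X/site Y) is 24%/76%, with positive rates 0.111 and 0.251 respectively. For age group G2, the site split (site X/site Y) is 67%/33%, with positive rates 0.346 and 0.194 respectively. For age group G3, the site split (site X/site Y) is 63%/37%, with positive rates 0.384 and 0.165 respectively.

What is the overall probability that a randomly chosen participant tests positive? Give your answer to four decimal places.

P(T|G1) = 0.24·0.111 + 0.76·0.251 = 0.02664 + 0.19076 = 0.2174
P(T|G2) = 0.67·0.346 + 0.33·0.194 = 0.23182 + 0.06402 = 0.29584
P(T|G3) = 0.63·0.384 + 0.37·0.165 = 0.24192 + 0.06105 = 0.30297
Then overall,
P(T) = 0.04·0.2174 + 0.41·0.29584 + 0.55·0.30297
      = 0.008696 + 0.1212944 + 0.1666335 = 0.2966239

0.2966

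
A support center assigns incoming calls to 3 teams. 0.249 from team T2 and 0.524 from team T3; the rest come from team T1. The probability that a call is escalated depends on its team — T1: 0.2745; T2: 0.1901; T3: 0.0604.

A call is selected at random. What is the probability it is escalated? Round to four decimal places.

0.1413

P(T1) = 1 − (0.249 + 0.524) = 0.227.
Using total probability over the partition,
P(E) = P(E|T1)·P(T1) + P(E|T2)·P(T2) + P(E|T3)·P(T3)
      = 0.2745·0.227 + 0.1901·0.249 + 0.0604·0.524
      = 0.0623115 + 0.0473349 + 0.0316496 = 0.141296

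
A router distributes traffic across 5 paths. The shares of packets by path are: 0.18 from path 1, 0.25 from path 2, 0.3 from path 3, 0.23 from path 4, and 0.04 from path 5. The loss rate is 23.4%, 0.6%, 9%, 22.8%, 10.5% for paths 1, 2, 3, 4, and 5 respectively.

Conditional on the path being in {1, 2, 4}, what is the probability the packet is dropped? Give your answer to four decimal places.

Let S = {1, 2, 4}.
P(S) = 0.18 + 0.25 + 0.23 = 0.66.
P(L ∩ S) = 0.234·0.18 + 0.006·0.25 + 0.228·0.23 = 0.04212 + 0.0015 + 0.05244 = 0.09606.
P(L | S) = 0.09606 / 0.66 = 0.145545…

0.1455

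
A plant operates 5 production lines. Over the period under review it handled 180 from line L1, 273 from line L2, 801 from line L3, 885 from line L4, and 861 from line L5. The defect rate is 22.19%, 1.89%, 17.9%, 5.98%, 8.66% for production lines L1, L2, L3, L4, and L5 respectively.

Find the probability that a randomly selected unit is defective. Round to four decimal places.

0.1053

Total: 180 + 273 + 801 + 885 + 861 = 3000.
P(L1) = 180/3000 = 0.06. P(L2) = 273/3000 = 0.091. P(L3) = 801/3000 = 0.267. P(L4) = 885/3000 = 0.295. P(L5) = 861/3000 = 0.287.
P(D) = P(D|L1)·P(L1) + P(D|L2)·P(L2) + P(D|L3)·P(L3) + P(D|L4)·P(L4) + P(D|L5)·P(L5)
      = 0.2219·0.06 + 0.0189·0.091 + 0.179·0.267 + 0.0598·0.295 + 0.0866·0.287
      = 0.013314 + 0.0017199 + 0.047793 + 0.017641 + 0.0248542 = 0.1053221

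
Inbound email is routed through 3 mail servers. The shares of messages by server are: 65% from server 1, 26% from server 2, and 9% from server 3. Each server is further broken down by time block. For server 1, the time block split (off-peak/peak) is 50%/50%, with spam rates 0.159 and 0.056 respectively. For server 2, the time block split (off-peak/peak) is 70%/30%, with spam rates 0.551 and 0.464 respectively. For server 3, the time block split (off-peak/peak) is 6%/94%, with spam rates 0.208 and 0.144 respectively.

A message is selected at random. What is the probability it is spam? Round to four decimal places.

P(S) ≈ 0.2197

P(S|1) = 0.5·0.159 + 0.5·0.056 = 0.0795 + 0.028 = 0.1075
P(S|2) = 0.7·0.551 + 0.3·0.464 = 0.3857 + 0.1392 = 0.5249
P(S|3) = 0.06·0.208 + 0.94·0.144 = 0.01248 + 0.13536 = 0.14784
Then overall,
P(S) = 0.65·0.1075 + 0.26·0.5249 + 0.09·0.14784
      = 0.069875 + 0.136474 + 0.0133056 = 0.2196546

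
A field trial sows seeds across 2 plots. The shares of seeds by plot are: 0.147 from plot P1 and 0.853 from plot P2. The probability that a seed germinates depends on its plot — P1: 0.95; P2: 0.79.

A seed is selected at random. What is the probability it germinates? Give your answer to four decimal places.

0.8135

P(G) = P(G|P1)·P(P1) + P(G|P2)·P(P2)
      = 0.95·0.147 + 0.79·0.853
      = 0.13965 + 0.67387 = 0.81352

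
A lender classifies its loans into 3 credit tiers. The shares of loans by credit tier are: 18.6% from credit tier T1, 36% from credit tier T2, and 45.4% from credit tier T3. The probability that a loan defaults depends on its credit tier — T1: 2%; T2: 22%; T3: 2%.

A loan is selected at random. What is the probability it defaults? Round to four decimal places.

P(D) ≈ 0.0920

Using total probability over the partition,
P(D) = P(D|T1)·P(T1) + P(D|T2)·P(T2) + P(D|T3)·P(T3)
      = 0.02·0.186 + 0.22·0.36 + 0.02·0.454
      = 0.00372 + 0.0792 + 0.00908 = 0.092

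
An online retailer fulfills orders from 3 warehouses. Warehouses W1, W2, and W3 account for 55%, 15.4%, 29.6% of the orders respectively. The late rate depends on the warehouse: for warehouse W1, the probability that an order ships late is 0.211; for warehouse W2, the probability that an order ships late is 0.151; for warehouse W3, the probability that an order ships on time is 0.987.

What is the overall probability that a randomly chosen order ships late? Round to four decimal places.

P(L) ≈ 0.1432

P(L|W3) = 1 − 0.987 = 0.013.
Using total probability over the partition,
P(L) = P(L|W1)·P(W1) + P(L|W2)·P(W2) + P(L|W3)·P(W3)
      = 0.211·0.55 + 0.151·0.154 + 0.013·0.296
      = 0.11605 + 0.023254 + 0.003848 = 0.143152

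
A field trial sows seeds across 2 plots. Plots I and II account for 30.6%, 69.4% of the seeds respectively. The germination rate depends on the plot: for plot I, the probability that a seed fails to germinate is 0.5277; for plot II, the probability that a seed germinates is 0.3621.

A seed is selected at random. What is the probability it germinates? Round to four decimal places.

P(G) ≈ 0.3958

P(G|I) = 1 − 0.5277 = 0.4723.
P(G) = P(G|I)·P(I) + P(G|II)·P(II)
      = 0.4723·0.306 + 0.3621·0.694
      = 0.1445238 + 0.2512974 = 0.3958212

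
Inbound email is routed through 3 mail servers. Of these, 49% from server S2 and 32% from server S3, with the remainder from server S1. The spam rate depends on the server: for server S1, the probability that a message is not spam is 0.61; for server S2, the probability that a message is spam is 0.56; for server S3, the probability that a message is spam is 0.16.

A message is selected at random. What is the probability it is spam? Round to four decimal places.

P(S) ≈ 0.3997

P(S1) = 1 − (0.49 + 0.32) = 0.19.
P(S|S1) = 1 − 0.61 = 0.39.
Using total probability over the partition,
P(S) = P(S|S1)·P(S1) + P(S|S2)·P(S2) + P(S|S3)·P(S3)
      = 0.39·0.19 + 0.56·0.49 + 0.16·0.32
      = 0.0741 + 0.2744 + 0.0512 = 0.3997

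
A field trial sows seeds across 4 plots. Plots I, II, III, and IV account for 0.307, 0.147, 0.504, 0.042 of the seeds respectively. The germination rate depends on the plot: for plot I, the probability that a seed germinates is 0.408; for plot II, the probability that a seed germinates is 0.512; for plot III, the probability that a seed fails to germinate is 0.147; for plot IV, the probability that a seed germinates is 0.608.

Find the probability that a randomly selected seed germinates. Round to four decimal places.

P(G|III) = 1 − 0.147 = 0.853.
Summing over the partition,
P(G) = P(G|I)·P(I) + P(G|II)·P(II) + P(G|III)·P(III) + P(G|IV)·P(IV)
      = 0.408·0.307 + 0.512·0.147 + 0.853·0.504 + 0.608·0.042
      = 0.125256 + 0.075264 + 0.429912 + 0.025536 = 0.655968

P(G) ≈ 0.6560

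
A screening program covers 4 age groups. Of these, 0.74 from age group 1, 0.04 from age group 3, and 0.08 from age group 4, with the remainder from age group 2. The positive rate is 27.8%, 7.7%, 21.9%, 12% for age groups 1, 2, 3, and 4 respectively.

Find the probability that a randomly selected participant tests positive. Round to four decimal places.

P(2) = 1 − (0.74 + 0.04 + 0.08) = 0.14.
Summing over the partition,
P(T) = P(T|1)·P(1) + P(T|2)·P(2) + P(T|3)·P(3) + P(T|4)·P(4)
      = 0.278·0.74 + 0.077·0.14 + 0.219·0.04 + 0.12·0.08
      = 0.20572 + 0.01078 + 0.00876 + 0.0096 = 0.23486

0.2349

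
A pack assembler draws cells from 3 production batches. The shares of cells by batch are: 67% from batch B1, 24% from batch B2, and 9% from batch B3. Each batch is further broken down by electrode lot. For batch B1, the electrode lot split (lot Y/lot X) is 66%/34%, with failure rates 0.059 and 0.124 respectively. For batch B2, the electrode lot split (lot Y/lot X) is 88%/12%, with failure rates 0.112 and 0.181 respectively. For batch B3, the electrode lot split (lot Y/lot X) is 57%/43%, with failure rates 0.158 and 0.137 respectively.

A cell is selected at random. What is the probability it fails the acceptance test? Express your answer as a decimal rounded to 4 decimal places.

P(F) ≈ 0.0966

P(F|B1) = 0.66·0.059 + 0.34·0.124 = 0.03894 + 0.04216 = 0.0811
P(F|B2) = 0.88·0.112 + 0.12·0.181 = 0.09856 + 0.02172 = 0.12028
P(F|B3) = 0.57·0.158 + 0.43·0.137 = 0.09006 + 0.05891 = 0.14897
By total probability over the outer partition,
P(F) = 0.67·0.0811 + 0.24·0.12028 + 0.09·0.14897
      = 0.054337 + 0.0288672 + 0.0134073 = 0.0966115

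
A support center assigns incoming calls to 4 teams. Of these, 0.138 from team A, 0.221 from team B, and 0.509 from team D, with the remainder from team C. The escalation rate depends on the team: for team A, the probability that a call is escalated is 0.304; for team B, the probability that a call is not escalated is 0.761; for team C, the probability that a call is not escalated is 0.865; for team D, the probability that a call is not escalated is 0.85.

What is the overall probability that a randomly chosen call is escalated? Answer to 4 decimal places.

0.1889

P(C) = 1 − (0.138 + 0.221 + 0.509) = 0.132.
P(E|B) = 1 − 0.761 = 0.239.
P(E|C) = 1 − 0.865 = 0.135.
P(E|D) = 1 − 0.85 = 0.15.
Using total probability over the partition,
P(E) = P(E|A)·P(A) + P(E|B)·P(B) + P(E|C)·P(C) + P(E|D)·P(D)
      = 0.304·0.138 + 0.239·0.221 + 0.135·0.132 + 0.15·0.509
      = 0.041952 + 0.052819 + 0.01782 + 0.07635 = 0.188941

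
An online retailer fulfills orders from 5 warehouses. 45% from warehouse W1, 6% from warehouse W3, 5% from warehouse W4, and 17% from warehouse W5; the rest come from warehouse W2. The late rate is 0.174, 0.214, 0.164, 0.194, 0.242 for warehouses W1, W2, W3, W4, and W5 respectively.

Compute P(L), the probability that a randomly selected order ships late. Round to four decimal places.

P(L) ≈ 0.1968

P(W2) = 1 − (0.45 + 0.06 + 0.05 + 0.17) = 0.27.
Summing over the partition,
P(L) = P(L|W1)·P(W1) + P(L|W2)·P(W2) + P(L|W3)·P(W3) + P(L|W4)·P(W4) + P(L|W5)·P(W5)
      = 0.174·0.45 + 0.214·0.27 + 0.164·0.06 + 0.194·0.05 + 0.242·0.17
      = 0.0783 + 0.05778 + 0.00984 + 0.0097 + 0.04114 = 0.19676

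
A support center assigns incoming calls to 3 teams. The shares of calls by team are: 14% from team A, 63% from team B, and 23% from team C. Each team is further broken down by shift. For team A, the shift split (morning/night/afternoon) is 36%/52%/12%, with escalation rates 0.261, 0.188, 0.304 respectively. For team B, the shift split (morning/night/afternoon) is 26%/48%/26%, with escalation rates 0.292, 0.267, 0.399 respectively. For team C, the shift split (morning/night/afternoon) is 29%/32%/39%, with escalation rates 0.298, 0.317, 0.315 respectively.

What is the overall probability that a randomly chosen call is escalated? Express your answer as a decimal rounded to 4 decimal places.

0.2973

P(E|A) = 0.36·0.261 + 0.52·0.188 + 0.12·0.304 = 0.09396 + 0.09776 + 0.03648 = 0.2282
P(E|B) = 0.26·0.292 + 0.48·0.267 + 0.26·0.399 = 0.07592 + 0.12816 + 0.10374 = 0.30782
P(E|C) = 0.29·0.298 + 0.32·0.317 + 0.39·0.315 = 0.08642 + 0.10144 + 0.12285 = 0.31071
By total probability over the outer partition,
P(E) = 0.14·0.2282 + 0.63·0.30782 + 0.23·0.31071
      = 0.031948 + 0.1939266 + 0.0714633 = 0.2973379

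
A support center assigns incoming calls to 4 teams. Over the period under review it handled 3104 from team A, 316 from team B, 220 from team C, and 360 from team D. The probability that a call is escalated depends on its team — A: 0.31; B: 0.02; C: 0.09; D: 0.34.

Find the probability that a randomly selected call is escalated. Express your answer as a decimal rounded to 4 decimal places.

P(E) ≈ 0.2777

Total: 3104 + 316 + 220 + 360 = 4000.
P(A) = 3104/4000 = 0.776. P(B) = 316/4000 = 0.079. P(C) = 220/4000 = 0.055. P(D) = 360/4000 = 0.09.
Summing over the partition,
P(E) = P(E|A)·P(A) + P(E|B)·P(B) + P(E|C)·P(C) + P(E|D)·P(D)
      = 0.31·0.776 + 0.02·0.079 + 0.09·0.055 + 0.34·0.09
      = 0.24056 + 0.00158 + 0.00495 + 0.0306 = 0.27769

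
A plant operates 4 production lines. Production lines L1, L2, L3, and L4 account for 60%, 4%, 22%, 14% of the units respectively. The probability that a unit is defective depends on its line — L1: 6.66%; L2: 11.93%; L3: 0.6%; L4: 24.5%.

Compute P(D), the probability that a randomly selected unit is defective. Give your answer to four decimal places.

P(D) ≈ 0.0804

Summing over the partition,
P(D) = P(D|L1)·P(L1) + P(D|L2)·P(L2) + P(D|L3)·P(L3) + P(D|L4)·P(L4)
      = 0.0666·0.6 + 0.1193·0.04 + 0.006·0.22 + 0.245·0.14
      = 0.03996 + 0.004772 + 0.00132 + 0.0343 = 0.080352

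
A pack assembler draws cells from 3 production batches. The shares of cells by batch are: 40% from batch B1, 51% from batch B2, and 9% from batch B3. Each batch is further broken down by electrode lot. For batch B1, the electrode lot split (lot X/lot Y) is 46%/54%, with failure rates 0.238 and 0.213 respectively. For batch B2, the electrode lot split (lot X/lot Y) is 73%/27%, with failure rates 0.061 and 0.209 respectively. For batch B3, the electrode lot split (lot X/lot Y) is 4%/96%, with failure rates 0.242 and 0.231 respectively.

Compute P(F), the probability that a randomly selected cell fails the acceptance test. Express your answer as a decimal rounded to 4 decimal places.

0.1621

P(F|B1) = 0.46·0.238 + 0.54·0.213 = 0.10948 + 0.11502 = 0.2245
P(F|B2) = 0.73·0.061 + 0.27·0.209 = 0.04453 + 0.05643 = 0.10096
P(F|B3) = 0.04·0.242 + 0.96·0.231 = 0.00968 + 0.22176 = 0.23144
By total probability over the outer partition,
P(F) = 0.4·0.2245 + 0.51·0.10096 + 0.09·0.23144
      = 0.0898 + 0.0514896 + 0.0208296 = 0.1621192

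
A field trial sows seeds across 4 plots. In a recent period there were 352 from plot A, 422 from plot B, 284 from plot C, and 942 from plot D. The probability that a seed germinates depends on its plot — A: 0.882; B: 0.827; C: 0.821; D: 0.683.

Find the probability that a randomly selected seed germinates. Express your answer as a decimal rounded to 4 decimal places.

Total: 352 + 422 + 284 + 942 = 2000.
P(A) = 352/2000 = 0.176. P(B) = 422/2000 = 0.211. P(C) = 284/2000 = 0.142. P(D) = 942/2000 = 0.471.
P(G) = P(G|A)·P(A) + P(G|B)·P(B) + P(G|C)·P(C) + P(G|D)·P(D)
      = 0.882·0.176 + 0.827·0.211 + 0.821·0.142 + 0.683·0.471
      = 0.155232 + 0.174497 + 0.116582 + 0.321693 = 0.768004

P(G) ≈ 0.7680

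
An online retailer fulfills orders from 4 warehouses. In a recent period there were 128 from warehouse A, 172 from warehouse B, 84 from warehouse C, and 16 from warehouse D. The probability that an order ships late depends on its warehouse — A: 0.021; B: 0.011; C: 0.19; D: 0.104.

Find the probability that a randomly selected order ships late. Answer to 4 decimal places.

0.0555

Total: 128 + 172 + 84 + 16 = 400.
P(A) = 128/400 = 0.32. P(B) = 172/400 = 0.43. P(C) = 84/400 = 0.21. P(D) = 16/400 = 0.04.
P(L) = P(L|A)·P(A) + P(L|B)·P(B) + P(L|C)·P(C) + P(L|D)·P(D)
      = 0.021·0.32 + 0.011·0.43 + 0.19·0.21 + 0.104·0.04
      = 0.00672 + 0.00473 + 0.0399 + 0.00416 = 0.05551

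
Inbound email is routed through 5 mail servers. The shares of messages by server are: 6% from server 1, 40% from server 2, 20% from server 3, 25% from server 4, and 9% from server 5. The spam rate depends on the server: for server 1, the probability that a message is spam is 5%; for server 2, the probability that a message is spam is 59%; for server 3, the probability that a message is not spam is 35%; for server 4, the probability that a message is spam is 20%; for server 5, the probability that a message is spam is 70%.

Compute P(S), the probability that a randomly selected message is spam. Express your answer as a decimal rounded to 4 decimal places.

P(S|3) = 1 − 0.35 = 0.65.
P(S) = P(S|1)·P(1) + P(S|2)·P(2) + P(S|3)·P(3) + P(S|4)·P(4) + P(S|5)·P(5)
      = 0.05·0.06 + 0.59·0.4 + 0.65·0.2 + 0.2·0.25 + 0.7·0.09
      = 0.003 + 0.236 + 0.13 + 0.05 + 0.063 = 0.482

P(S) ≈ 0.4820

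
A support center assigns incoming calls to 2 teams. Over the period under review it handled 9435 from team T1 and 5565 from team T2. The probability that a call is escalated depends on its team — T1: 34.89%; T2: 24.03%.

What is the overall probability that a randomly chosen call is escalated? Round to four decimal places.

P(E) ≈ 0.3086

Total: 9435 + 5565 = 15000.
P(T1) = 9435/15000 = 0.629. P(T2) = 5565/15000 = 0.371.
Using total probability over the partition,
P(E) = P(E|T1)·P(T1) + P(E|T2)·P(T2)
      = 0.3489·0.629 + 0.2403·0.371
      = 0.2194581 + 0.0891513 = 0.3086094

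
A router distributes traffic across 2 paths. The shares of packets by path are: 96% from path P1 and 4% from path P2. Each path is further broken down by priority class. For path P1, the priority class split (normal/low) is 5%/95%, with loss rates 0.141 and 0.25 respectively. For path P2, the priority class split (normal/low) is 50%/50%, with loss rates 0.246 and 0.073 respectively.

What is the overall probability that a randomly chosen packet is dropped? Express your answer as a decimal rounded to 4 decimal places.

P(L|P1) = 0.05·0.141 + 0.95·0.25 = 0.00705 + 0.2375 = 0.24455
P(L|P2) = 0.5·0.246 + 0.5·0.073 = 0.123 + 0.0365 = 0.1595
Then overall,
P(L) = 0.96·0.24455 + 0.04·0.1595
      = 0.234768 + 0.00638 = 0.241148

P(L) ≈ 0.2411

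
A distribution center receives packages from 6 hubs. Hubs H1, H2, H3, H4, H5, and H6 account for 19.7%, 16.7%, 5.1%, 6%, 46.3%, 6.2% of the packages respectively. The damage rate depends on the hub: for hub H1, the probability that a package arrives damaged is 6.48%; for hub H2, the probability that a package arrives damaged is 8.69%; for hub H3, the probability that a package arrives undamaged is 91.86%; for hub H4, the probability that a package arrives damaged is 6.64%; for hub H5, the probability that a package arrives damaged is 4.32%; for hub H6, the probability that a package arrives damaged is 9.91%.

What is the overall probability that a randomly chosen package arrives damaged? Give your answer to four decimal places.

0.0616

P(D|H3) = 1 − 0.9186 = 0.0814.
Summing over the partition,
P(D) = P(D|H1)·P(H1) + P(D|H2)·P(H2) + P(D|H3)·P(H3) + P(D|H4)·P(H4) + P(D|H5)·P(H5) + P(D|H6)·P(H6)
      = 0.0648·0.197 + 0.0869·0.167 + 0.0814·0.051 + 0.0664·0.06 + 0.0432·0.463 + 0.0991·0.062
      = 0.0127656 + 0.0145123 + 0.0041514 + 0.003984 + 0.0200016 + 0.0061442 = 0.0615591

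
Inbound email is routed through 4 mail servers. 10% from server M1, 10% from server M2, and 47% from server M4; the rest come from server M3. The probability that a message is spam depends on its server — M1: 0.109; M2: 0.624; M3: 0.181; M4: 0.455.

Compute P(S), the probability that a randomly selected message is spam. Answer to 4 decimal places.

P(M3) = 1 − (0.1 + 0.1 + 0.47) = 0.33.
P(S) = P(S|M1)·P(M1) + P(S|M2)·P(M2) + P(S|M3)·P(M3) + P(S|M4)·P(M4)
      = 0.109·0.1 + 0.624·0.1 + 0.181·0.33 + 0.455·0.47
      = 0.0109 + 0.0624 + 0.05973 + 0.21385 = 0.34688

P(S) ≈ 0.3469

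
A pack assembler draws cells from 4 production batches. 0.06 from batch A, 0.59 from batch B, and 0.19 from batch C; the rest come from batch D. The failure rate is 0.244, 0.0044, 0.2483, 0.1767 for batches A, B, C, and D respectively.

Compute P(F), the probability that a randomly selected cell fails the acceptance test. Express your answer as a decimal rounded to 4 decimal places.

P(F) ≈ 0.0927

P(D) = 1 − (0.06 + 0.59 + 0.19) = 0.16.
P(F) = P(F|A)·P(A) + P(F|B)·P(B) + P(F|C)·P(C) + P(F|D)·P(D)
      = 0.244·0.06 + 0.0044·0.59 + 0.2483·0.19 + 0.1767·0.16
      = 0.01464 + 0.002596 + 0.047177 + 0.028272 = 0.092685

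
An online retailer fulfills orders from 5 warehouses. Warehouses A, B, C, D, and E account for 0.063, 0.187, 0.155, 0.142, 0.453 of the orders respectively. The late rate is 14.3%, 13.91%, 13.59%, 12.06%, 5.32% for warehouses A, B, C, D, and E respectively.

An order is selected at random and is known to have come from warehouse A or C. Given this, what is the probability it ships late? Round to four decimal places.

Let S = {A, C}.
P(S) = 0.063 + 0.155 = 0.218.
P(L ∩ S) = 0.143·0.063 + 0.1359·0.155 = 0.009009 + 0.0210645 = 0.0300735.
P(L | S) = 0.0300735 / 0.218 = 0.137952…

P(L|S) ≈ 0.1380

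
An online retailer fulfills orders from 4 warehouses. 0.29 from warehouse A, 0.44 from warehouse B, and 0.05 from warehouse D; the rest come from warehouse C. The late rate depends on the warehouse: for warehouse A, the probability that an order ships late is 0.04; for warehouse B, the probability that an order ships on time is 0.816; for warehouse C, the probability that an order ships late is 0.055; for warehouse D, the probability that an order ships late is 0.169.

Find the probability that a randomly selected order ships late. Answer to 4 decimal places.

P(C) = 1 − (0.29 + 0.44 + 0.05) = 0.22.
P(L|B) = 1 − 0.816 = 0.184.
P(L) = P(L|A)·P(A) + P(L|B)·P(B) + P(L|C)·P(C) + P(L|D)·P(D)
      = 0.04·0.29 + 0.184·0.44 + 0.055·0.22 + 0.169·0.05
      = 0.0116 + 0.08096 + 0.0121 + 0.00845 = 0.11311

0.1131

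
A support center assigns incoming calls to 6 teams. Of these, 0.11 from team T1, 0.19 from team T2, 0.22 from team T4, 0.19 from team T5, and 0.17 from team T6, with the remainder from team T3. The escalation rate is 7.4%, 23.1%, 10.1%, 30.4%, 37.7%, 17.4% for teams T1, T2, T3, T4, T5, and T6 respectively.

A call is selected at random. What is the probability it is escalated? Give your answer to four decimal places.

P(T3) = 1 − (0.11 + 0.19 + 0.22 + 0.19 + 0.17) = 0.12.
P(E) = P(E|T1)·P(T1) + P(E|T2)·P(T2) + P(E|T3)·P(T3) + P(E|T4)·P(T4) + P(E|T5)·P(T5) + P(E|T6)·P(T6)
      = 0.074·0.11 + 0.231·0.19 + 0.101·0.12 + 0.304·0.22 + 0.377·0.19 + 0.174·0.17
      = 0.00814 + 0.04389 + 0.01212 + 0.06688 + 0.07163 + 0.02958 = 0.23224

P(E) ≈ 0.2322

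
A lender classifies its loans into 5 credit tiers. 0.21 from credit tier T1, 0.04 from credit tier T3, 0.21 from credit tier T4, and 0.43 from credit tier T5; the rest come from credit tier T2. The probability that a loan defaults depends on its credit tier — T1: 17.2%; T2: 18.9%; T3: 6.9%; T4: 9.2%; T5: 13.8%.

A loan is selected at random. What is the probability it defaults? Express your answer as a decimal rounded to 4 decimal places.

P(T2) = 1 − (0.21 + 0.04 + 0.21 + 0.43) = 0.11.
P(D) = P(D|T1)·P(T1) + P(D|T2)·P(T2) + P(D|T3)·P(T3) + P(D|T4)·P(T4) + P(D|T5)·P(T5)
      = 0.172·0.21 + 0.189·0.11 + 0.069·0.04 + 0.092·0.21 + 0.138·0.43
      = 0.03612 + 0.02079 + 0.00276 + 0.01932 + 0.05934 = 0.13833

0.1383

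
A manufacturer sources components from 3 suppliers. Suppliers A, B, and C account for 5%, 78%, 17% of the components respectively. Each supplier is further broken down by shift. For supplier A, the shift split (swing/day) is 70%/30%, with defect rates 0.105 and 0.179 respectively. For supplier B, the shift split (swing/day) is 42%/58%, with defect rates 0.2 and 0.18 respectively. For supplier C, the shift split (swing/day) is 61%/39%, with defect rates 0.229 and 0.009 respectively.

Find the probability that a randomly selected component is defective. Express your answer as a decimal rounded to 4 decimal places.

P(D|A) = 0.7·0.105 + 0.3·0.179 = 0.0735 + 0.0537 = 0.1272
P(D|B) = 0.42·0.2 + 0.58·0.18 = 0.084 + 0.1044 = 0.1884
P(D|C) = 0.61·0.229 + 0.39·0.009 = 0.13969 + 0.00351 = 0.1432
By total probability over the outer partition,
P(D) = 0.05·0.1272 + 0.78·0.1884 + 0.17·0.1432
      = 0.00636 + 0.146952 + 0.024344 = 0.177656

0.1777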